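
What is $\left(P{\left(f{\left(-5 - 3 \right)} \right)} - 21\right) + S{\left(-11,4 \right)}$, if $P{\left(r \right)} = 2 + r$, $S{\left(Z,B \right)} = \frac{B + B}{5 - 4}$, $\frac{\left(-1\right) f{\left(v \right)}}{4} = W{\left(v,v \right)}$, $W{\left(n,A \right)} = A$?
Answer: $21$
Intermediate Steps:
$f{\left(v \right)} = - 4 v$
$S{\left(Z,B \right)} = 2 B$ ($S{\left(Z,B \right)} = \frac{2 B}{1} = 2 B 1 = 2 B$)
$\left(P{\left(f{\left(-5 - 3 \right)} \right)} - 21\right) + S{\left(-11,4 \right)} = \left(\left(2 - 4 \left(-5 - 3\right)\right) - 21\right) + 2 \cdot 4 = \left(\left(2 - 4 \left(-5 - 3\right)\right) - 21\right) + 8 = \left(\left(2 - -32\right) - 21\right) + 8 = \left(\left(2 + 32\right) - 21\right) + 8 = \left(34 - 21\right) + 8 = 13 + 8 = 21$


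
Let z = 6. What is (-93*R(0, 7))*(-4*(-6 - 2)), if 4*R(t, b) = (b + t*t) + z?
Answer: -9672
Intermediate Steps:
R(t, b) = 3/2 + b/4 + t²/4 (R(t, b) = ((b + t*t) + 6)/4 = ((b + t²) + 6)/4 = (6 + b + t²)/4 = 3/2 + b/4 + t²/4)
(-93*R(0, 7))*(-4*(-6 - 2)) = (-93*(3/2 + (¼)*7 + (¼)*0²))*(-4*(-6 - 2)) = (-93*(3/2 + 7/4 + (¼)*0))*(-4*(-8)) = -93*(3/2 + 7/4 + 0)*32 = -93*13/4*32 = -1209/4*32 = -9672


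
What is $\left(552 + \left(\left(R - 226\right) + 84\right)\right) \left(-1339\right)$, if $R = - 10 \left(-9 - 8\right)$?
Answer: $-776620$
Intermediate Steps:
$R = 170$ ($R = \left(-10\right) \left(-17\right) = 170$)
$\left(552 + \left(\left(R - 226\right) + 84\right)\right) \left(-1339\right) = \left(552 + \left(\left(170 - 226\right) + 84\right)\right) \left(-1339\right) = \left(552 + \left(-56 + 84\right)\right) \left(-1339\right) = \left(552 + 28\right) \left(-1339\right) = 580 \left(-1339\right) = -776620$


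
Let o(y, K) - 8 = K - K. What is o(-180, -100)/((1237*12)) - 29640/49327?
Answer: -109895386/183052497 ≈ -0.60035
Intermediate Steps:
o(y, K) = 8 (o(y, K) = 8 + (K - K) = 8 + 0 = 8)
o(-180, -100)/((1237*12)) - 29640/49327 = 8/((1237*12)) - 29640/49327 = 8/14844 - 29640*1/49327 = 8*(1/14844) - 29640/49327 = 2/3711 - 29640/49327 = -109895386/183052497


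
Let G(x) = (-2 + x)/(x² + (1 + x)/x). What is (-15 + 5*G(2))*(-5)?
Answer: 75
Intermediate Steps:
G(x) = (-2 + x)/(x² + (1 + x)/x)
(-15 + 5*G(2))*(-5) = (-15 + 5*(2*(-2 + 2)/(1 + 2 + 2³)))*(-5) = (-15 + 5*(2*0/(1 + 2 + 8)))*(-5) = (-15 + 5*(2*0/11))*(-5) = (-15 + 5*(2*(1/11)*0))*(-5) = (-15 + 5*0)*(-5) = (-15 + 0)*(-5) = -15*(-5) = 75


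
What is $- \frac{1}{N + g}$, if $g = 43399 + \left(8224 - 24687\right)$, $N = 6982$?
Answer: $- \frac{1}{33918} \approx -2.9483 \cdot 10^{-5}$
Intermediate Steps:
$g = 26936$ ($g = 43399 + \left(8224 - 24687\right) = 43399 - 16463 = 26936$)
$- \frac{1}{N + g} = - \frac{1}{6982 + 26936} = - \frac{1}{33918}$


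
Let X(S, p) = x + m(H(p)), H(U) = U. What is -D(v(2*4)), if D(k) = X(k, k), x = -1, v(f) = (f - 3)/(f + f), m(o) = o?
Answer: 11/16 ≈ 0.68750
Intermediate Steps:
v(f) = (-3 + f)/(2*f) (v(f) = (-3 + f)/((2*f)) = (-3 + f)*(1/(2*f)) = (-3 + f)/(2*f))
X(S, p) = -1 + p
D(k) = -1 + k
-D(v(2*4)) = -(-1 + (-3 + 2*4)/(2*((2*4)))) = -(-1 + (1/2)*(-3 + 8)/8) = -(-1 + (1/2)*(1/8)*5) = -(-1 + 5/16) = -1*(-11/16) = 11/16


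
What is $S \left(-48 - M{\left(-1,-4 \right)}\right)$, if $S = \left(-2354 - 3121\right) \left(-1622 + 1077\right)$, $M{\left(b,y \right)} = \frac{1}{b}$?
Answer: $-140242125$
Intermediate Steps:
$S = 2983875$ ($S = \left(-5475\right) \left(-545\right) = 2983875$)
$S \left(-48 - M{\left(-1,-4 \right)}\right) = 2983875 \left(-48 - \frac{1}{-1}\right) = 2983875 \left(-48 - -1\right) = 2983875 \left(-48 + 1\right) = 2983875 \left(-47\right) = -140242125$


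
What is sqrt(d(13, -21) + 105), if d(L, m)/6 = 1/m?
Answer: sqrt(5131)/7 ≈ 10.233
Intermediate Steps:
d(L, m) = 6/m
sqrt(d(13, -21) + 105) = sqrt(6/(-21) + 105) = sqrt(6*(-1/21) + 105) = sqrt(-2/7 + 105) = sqrt(733/7) = sqrt(5131)/7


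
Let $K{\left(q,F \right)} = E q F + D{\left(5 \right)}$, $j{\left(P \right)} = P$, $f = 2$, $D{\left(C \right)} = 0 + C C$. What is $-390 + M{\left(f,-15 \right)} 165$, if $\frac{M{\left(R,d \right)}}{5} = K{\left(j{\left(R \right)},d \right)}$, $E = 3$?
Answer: $-54015$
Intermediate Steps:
$D{\left(C \right)} = C^{2}$ ($D{\left(C \right)} = 0 + C^{2} = C^{2}$)
$K{\left(q,F \right)} = 25 + 3 F q$ ($K{\left(q,F \right)} = 3 q F + 5^{2} = 3 F q + 25 = 25 + 3 F q$)
$M{\left(R,d \right)} = 125 + 15 R d$ ($M{\left(R,d \right)} = 5 \left(25 + 3 d R\right) = 5 \left(25 + 3 R d\right) = 125 + 15 R d$)
$-390 + M{\left(f,-15 \right)} 165 = -390 + \left(125 + 15 \cdot 2 \left(-15\right)\right) 165 = -390 + \left(125 - 450\right) 165 = -390 - 53625 = -54015$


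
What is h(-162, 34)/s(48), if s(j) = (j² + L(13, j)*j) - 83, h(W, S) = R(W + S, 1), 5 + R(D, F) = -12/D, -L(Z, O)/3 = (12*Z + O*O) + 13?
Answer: 157/11324512 ≈ 1.3864e-5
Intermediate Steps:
L(Z, O) = -39 - 36*Z - 3*O² (L(Z, O) = -3*((12*Z + O*O) + 13) = -3*((12*Z + O²) + 13) = -3*((O² + 12*Z) + 13) = -3*(13 + O² + 12*Z) = -39 - 36*Z - 3*O²)
R(D, F) = -5 - 12/D
h(W, S) = -5 - 12/(S + W) (h(W, S) = -5 - 12/(W + S) = -5 - 12/(S + W))
s(j) = -83 + j² + j*(-507 - 3*j²) (s(j) = (j² + (-39 - 36*13 - 3*j²)*j) - 83 = (j² + (-39 - 468 - 3*j²)*j) - 83 = (j² + (-507 - 3*j²)*j) - 83 = (j² + j*(-507 - 3*j²)) - 83 = -83 + j² + j*(-507 - 3*j²))
h(-162, 34)/s(48) = (-5 - 12/(34 - 162))/(-83 + 48² - 3*48*(169 + 48²)) = (-5 - 12/(-128))/(-83 + 2304 - 3*48*(169 + 2304)) = (-5 - 12*(-1/128))/(-83 + 2304 - 3*48*2473) = (-5 + 3/32)/(-83 + 2304 - 356112) = -157/32/(-353891) = -157/32*(-1/353891) = 157/11324512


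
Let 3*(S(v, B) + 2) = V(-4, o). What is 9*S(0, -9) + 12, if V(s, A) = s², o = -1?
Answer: 42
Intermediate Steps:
S(v, B) = 10/3 (S(v, B) = -2 + (⅓)*(-4)² = -2 + (⅓)*16 = -2 + 16/3 = 10/3)
9*S(0, -9) + 12 = 9*(10/3) + 12 = 30 + 12 = 42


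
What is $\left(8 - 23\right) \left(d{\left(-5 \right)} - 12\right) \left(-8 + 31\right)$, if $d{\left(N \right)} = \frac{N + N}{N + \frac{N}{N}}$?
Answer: $\frac{6555}{2} \approx 3277.5$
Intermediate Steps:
$d{\left(N \right)} = \frac{2 N}{1 + N}$ ($d{\left(N \right)} = \frac{2 N}{N + 1} = \frac{2 N}{1 + N}$)
$\left(8 - 23\right) \left(d{\left(-5 \right)} - 12\right) \left(-8 + 31\right) = \left(8 - 23\right) \left(2 \left(-5\right) \frac{1}{1 - 5} - 12\right) \left(-8 + 31\right) = - 15 \left(2 \left(-5\right) \frac{1}{-4} - 12\right) 23 = - 15 \left(2 \left(-5\right) \left(- \frac{1}{4}\right) - 12\right) 23 = - 15 \left(\frac{5}{2} - 12\right) 23 = \left(-15\right) \left(- \frac{19}{2}\right) 23 = \frac{285}{2} \cdot 23 = \frac{6555}{2}$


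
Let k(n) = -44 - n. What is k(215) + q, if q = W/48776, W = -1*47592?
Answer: -1585072/6097 ≈ -259.98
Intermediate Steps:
W = -47592
q = -5949/6097 (q = -47592/48776 = -47592*1/48776 = -5949/6097 ≈ -0.97573)
k(215) + q = (-44 - 1*215) - 5949/6097 = (-44 - 215) - 5949/6097 = -259 - 5949/6097 = -1585072/6097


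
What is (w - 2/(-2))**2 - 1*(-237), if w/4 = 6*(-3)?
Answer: 5278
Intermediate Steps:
w = -72 (w = 4*(6*(-3)) = 4*(-18) = -72)
(w - 2/(-2))**2 - 1*(-237) = (-72 - 2/(-2))**2 - 1*(-237) = (-72 - 2*(-1/2))**2 + 237 = (-72 + 1)**2 + 237 = (-71)**2 + 237 = 5041 + 237 = 5278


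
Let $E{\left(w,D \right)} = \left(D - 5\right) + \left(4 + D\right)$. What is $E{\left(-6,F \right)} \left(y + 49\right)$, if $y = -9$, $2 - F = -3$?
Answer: $360$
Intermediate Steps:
$F = 5$ ($F = 2 - -3 = 2 + 3 = 5$)
$E{\left(w,D \right)} = -1 + 2 D$ ($E{\left(w,D \right)} = \left(-5 + D\right) + \left(4 + D\right) = -1 + 2 D$)
$E{\left(-6,F \right)} \left(y + 49\right) = \left(-1 + 2 \cdot 5\right) \left(-9 + 49\right) = \left(-1 + 10\right) 40 = 9 \cdot 40 = 360$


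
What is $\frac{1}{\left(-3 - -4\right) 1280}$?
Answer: $\frac{1}{1280} \approx 0.00078125$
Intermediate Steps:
$\frac{1}{\left(-3 - -4\right) 1280} = \frac{1}{\left(-3 + 4\right) 1280} = \frac{1}{1 \cdot 1280} = \frac{1}{1280}$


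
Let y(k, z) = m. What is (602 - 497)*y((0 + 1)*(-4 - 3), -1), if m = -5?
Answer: -525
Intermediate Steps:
y(k, z) = -5
(602 - 497)*y((0 + 1)*(-4 - 3), -1) = (602 - 497)*(-5) = 105*(-5) = -525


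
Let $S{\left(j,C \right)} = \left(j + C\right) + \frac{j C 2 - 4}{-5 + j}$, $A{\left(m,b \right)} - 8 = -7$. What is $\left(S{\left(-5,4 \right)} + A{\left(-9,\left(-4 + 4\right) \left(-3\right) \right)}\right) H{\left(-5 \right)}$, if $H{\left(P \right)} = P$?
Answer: $-22$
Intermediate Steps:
$A{\left(m,b \right)} = 1$ ($A{\left(m,b \right)} = 8 - 7 = 1$)
$S{\left(j,C \right)} = C + j + \frac{-4 + 2 C j}{-5 + j}$ ($S{\left(j,C \right)} = \left(C + j\right) + \frac{C j 2 - 4}{-5 + j} = \left(C + j\right) + \frac{2 C j - 4}{-5 + j} = \left(C + j\right) + \frac{-4 + 2 C j}{-5 + j} = C + j + \frac{-4 + 2 C j}{-5 + j}$)
$\left(S{\left(-5,4 \right)} + A{\left(-9,\left(-4 + 4\right) \left(-3\right) \right)}\right) H{\left(-5 \right)} = \left(\frac{-4 + \left(-5\right)^{2} - 20 - -25 + 3 \cdot 4 \left(-5\right)}{-5 - 5} + 1\right) \left(-5\right) = \left(\frac{-4 + 25 - 20 + 25 - 60}{-10} + 1\right) \left(-5\right) = \left(\left(- \frac{1}{10}\right) \left(-34\right) + 1\right) \left(-5\right) = \left(\frac{17}{5} + 1\right) \left(-5\right) = \frac{22}{5} \left(-5\right) = -22$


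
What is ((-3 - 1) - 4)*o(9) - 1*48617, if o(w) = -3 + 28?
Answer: -48817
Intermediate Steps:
o(w) = 25
((-3 - 1) - 4)*o(9) - 1*48617 = ((-3 - 1) - 4)*25 - 1*48617 = (-4 - 4)*25 - 48617 = -8*25 - 48617 = -200 - 48617 = -48817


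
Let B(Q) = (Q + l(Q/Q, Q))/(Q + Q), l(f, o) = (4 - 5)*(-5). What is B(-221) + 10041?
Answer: 2219169/221 ≈ 10041.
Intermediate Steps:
l(f, o) = 5 (l(f, o) = -1*(-5) = 5)
B(Q) = (5 + Q)/(2*Q) (B(Q) = (Q + 5)/(Q + Q) = (5 + Q)/((2*Q)) = (5 + Q)*(1/(2*Q)) = (5 + Q)/(2*Q))
B(-221) + 10041 = (1/2)*(5 - 221)/(-221) + 10041 = (1/2)*(-1/221)*(-216) + 10041 = 108/221 + 10041 = 2219169/221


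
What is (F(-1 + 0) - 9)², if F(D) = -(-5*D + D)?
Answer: 169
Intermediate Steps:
F(D) = 4*D (F(D) = -(-4)*D = 4*D)
(F(-1 + 0) - 9)² = (4*(-1 + 0) - 9)² = (4*(-1) - 9)² = (-4 - 9)² = (-13)² = 169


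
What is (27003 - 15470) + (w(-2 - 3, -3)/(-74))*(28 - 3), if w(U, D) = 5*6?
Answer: 426346/37 ≈ 11523.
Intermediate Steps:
w(U, D) = 30
(27003 - 15470) + (w(-2 - 3, -3)/(-74))*(28 - 3) = (27003 - 15470) + (30/(-74))*(28 - 3) = 11533 + (30*(-1/74))*25 = 11533 - 15/37*25 = 11533 - 375/37 = 426346/37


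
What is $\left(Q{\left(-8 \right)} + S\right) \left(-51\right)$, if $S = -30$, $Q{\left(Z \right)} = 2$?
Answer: $1428$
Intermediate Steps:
$\left(Q{\left(-8 \right)} + S\right) \left(-51\right) = \left(2 - 30\right) \left(-51\right) = \left(-28\right) \left(-51\right) = 1428$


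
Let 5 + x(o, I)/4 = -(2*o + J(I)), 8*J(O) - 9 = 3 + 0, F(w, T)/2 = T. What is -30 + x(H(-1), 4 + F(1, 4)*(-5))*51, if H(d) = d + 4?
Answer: -2580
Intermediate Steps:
F(w, T) = 2*T
J(O) = 3/2 (J(O) = 9/8 + (3 + 0)/8 = 9/8 + (1/8)*3 = 9/8 + 3/8 = 3/2)
H(d) = 4 + d
x(o, I) = -26 - 8*o (x(o, I) = -20 + 4*(-(2*o + 3/2)) = -20 + 4*(-(3/2 + 2*o)) = -20 + 4*(-3/2 - 2*o) = -20 + (-6 - 8*o) = -26 - 8*o)
-30 + x(H(-1), 4 + F(1, 4)*(-5))*51 = -30 + (-26 - 8*(4 - 1))*51 = -30 + (-26 - 8*3)*51 = -30 + (-26 - 24)*51 = -30 - 50*51 = -30 - 2550 = -2580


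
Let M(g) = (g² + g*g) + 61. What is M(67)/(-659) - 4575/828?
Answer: -3499739/181884 ≈ -19.242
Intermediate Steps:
M(g) = 61 + 2*g² (M(g) = (g² + g²) + 61 = 2*g² + 61 = 61 + 2*g²)
M(67)/(-659) - 4575/828 = (61 + 2*67²)/(-659) - 4575/828 = (61 + 2*4489)*(-1/659) - 4575*1/828 = (61 + 8978)*(-1/659) - 1525/276 = 9039*(-1/659) - 1525/276 = -9039/659 - 1525/276 = -3499739/181884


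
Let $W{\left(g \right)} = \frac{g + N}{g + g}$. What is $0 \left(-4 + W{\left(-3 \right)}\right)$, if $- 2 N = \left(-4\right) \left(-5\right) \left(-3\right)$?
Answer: $0$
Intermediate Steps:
$N = 30$ ($N = - \frac{\left(-4\right) \left(-5\right) \left(-3\right)}{2} = - \frac{20 \left(-3\right)}{2} = \left(- \frac{1}{2}\right) \left(-60\right) = 30$)
$W{\left(g \right)} = \frac{30 + g}{2 g}$ ($W{\left(g \right)} = \frac{g + 30}{g + g} = \frac{30 + g}{2 g}$)
$0 \left(-4 + W{\left(-3 \right)}\right) = 0 \left(-4 + \frac{30 - 3}{2 \left(-3\right)}\right) = 0 \left(-4 + \frac{1}{2} \left(- \frac{1}{3}\right) 27\right) = 0 \left(-4 - \frac{9}{2}\right) = 0 \left(- \frac{17}{2}\right) = 0$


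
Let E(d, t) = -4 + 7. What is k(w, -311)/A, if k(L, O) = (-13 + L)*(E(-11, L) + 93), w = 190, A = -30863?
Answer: -16992/30863 ≈ -0.55056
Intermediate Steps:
E(d, t) = 3
k(L, O) = -1248 + 96*L (k(L, O) = (-13 + L)*(3 + 93) = (-13 + L)*96 = -1248 + 96*L)
k(w, -311)/A = (-1248 + 96*190)/(-30863) = (-1248 + 18240)*(-1/30863) = 16992*(-1/30863) = -16992/30863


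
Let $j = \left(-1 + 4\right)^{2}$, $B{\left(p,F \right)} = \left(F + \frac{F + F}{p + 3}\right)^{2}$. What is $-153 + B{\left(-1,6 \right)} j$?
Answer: $1143$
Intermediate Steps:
$B{\left(p,F \right)} = \left(F + \frac{2 F}{3 + p}\right)^{2}$
$j = 9$ ($j = 3^{2} = 9$)
$-153 + B{\left(-1,6 \right)} j = -153 + \frac{6^{2} \left(5 - 1\right)^{2}}{\left(3 - 1\right)^{2}} \cdot 9 = -153 + \frac{36 \cdot 4^{2}}{4} \cdot 9 = -153 + 36 \cdot \frac{1}{4} \cdot 16 \cdot 9 = -153 + 144 \cdot 9 = -153 + 1296 = 1143$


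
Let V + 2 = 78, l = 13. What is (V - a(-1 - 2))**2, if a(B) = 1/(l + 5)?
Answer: 1868689/324 ≈ 5767.6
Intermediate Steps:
V = 76 (V = -2 + 78 = 76)
a(B) = 1/18 (a(B) = 1/(13 + 5) = 1/18)
(V - a(-1 - 2))**2 = (76 - 1*1/18)**2 = (76 - 1/18)**2 = (1367/18)**2 = 1868689/324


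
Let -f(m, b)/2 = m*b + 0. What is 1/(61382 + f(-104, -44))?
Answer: 1/52230 ≈ 1.9146e-5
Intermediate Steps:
f(m, b) = -2*b*m (f(m, b) = -2*(m*b + 0) = -2*(b*m + 0) = -2*b*m)
1/(61382 + f(-104, -44)) = 1/(61382 - 2*(-44)*(-104)) = 1/(61382 - 9152) = 1/52230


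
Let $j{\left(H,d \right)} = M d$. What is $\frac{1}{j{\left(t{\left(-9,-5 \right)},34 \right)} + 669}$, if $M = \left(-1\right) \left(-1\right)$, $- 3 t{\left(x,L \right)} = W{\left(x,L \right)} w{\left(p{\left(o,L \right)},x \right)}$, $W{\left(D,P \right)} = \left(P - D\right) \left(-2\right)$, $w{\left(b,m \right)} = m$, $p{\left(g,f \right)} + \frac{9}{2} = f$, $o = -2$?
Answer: $\frac{1}{703} \approx 0.0014225$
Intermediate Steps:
$p{\left(g,f \right)} = - \frac{9}{2} + f$
$W{\left(D,P \right)} = - 2 P + 2 D$
$t{\left(x,L \right)} = - \frac{x \left(- 2 L + 2 x\right)}{3}$ ($t{\left(x,L \right)} = - \frac{\left(- 2 L + 2 x\right) x}{3} = - \frac{x \left(- 2 L + 2 x\right)}{3}$)
$M = 1$
$j{\left(H,d \right)} = d$ ($j{\left(H,d \right)} = 1 d = d$)
$\frac{1}{j{\left(t{\left(-9,-5 \right)},34 \right)} + 669} = \frac{1}{34 + 669} = \frac{1}{703}$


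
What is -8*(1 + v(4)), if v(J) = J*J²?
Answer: -520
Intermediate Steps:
v(J) = J³
-8*(1 + v(4)) = -8*(1 + 4³) = -8*(1 + 64) = -8*65 = -520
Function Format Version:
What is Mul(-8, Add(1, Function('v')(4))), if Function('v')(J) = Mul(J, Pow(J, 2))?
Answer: -520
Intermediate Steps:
Function('v')(J) = Pow(J, 3)
Mul(-8, Add(1, Function('v')(4))) = Mul(-8, Add(1, Pow(4, 3))) = Mul(-8, Add(1, 64)) = Mul(-8, 65) = -520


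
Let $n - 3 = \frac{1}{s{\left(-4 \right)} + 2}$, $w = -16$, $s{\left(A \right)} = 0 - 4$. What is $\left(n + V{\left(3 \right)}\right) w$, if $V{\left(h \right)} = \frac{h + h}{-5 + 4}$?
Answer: $56$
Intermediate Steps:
$V{\left(h \right)} = - 2 h$ ($V{\left(h \right)} = \frac{2 h}{-1} = 2 h \left(-1\right) = - 2 h$)
$s{\left(A \right)} = -4$
$n = \frac{5}{2}$ ($n = 3 + \frac{1}{-4 + 2} = 3 + \frac{1}{-2} = 3 - \frac{1}{2} = \frac{5}{2} \approx 2.5$)
$\left(n + V{\left(3 \right)}\right) w = \left(\frac{5}{2} - 6\right) \left(-16\right) = \left(- \frac{7}{2}\right) \left(-16\right) = 56$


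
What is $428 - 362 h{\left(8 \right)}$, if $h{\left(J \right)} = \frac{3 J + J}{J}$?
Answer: $-1020$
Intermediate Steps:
$h{\left(J \right)} = 4$ ($h{\left(J \right)} = \frac{4 J}{J} = 4$)
$428 - 362 h{\left(8 \right)} = 428 - 1448 = -1020$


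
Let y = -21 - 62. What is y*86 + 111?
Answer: -7027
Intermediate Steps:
y = -83
y*86 + 111 = -83*86 + 111 = -7138 + 111 = -7027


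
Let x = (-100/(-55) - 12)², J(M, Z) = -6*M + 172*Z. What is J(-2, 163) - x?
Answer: 3381264/121 ≈ 27944.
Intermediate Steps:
x = 12544/121 (x = (-100*(-1/55) - 12)² = (20/11 - 12)² = (-112/11)² = 12544/121 ≈ 103.67)
J(-2, 163) - x = (-6*(-2) + 172*163) - 1*12544/121 = (12 + 28036) - 12544/121 = 28048 - 12544/121 = 3381264/121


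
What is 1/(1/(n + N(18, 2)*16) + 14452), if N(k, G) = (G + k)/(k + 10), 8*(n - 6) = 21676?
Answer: 38177/551734018 ≈ 6.9195e-5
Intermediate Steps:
n = 5431/2 (n = 6 + (⅛)*21676 = 6 + 5419/2 = 5431/2 ≈ 2715.5)
N(k, G) = (G + k)/(10 + k)
1/(1/(n + N(18, 2)*16) + 14452) = 1/(1/(5431/2 + ((2 + 18)/(10 + 18))*16) + 14452) = 1/(1/(5431/2 + (20/28)*16) + 14452) = 1/(1/(5431/2 + ((1/28)*20)*16) + 14452) = 1/(1/(5431/2 + (5/7)*16) + 14452) = 1/(1/(5431/2 + 80/7) + 14452) = 1/(1/(38177/14) + 14452) = 1/(14/38177 + 14452) = 1/(551734018/38177) = 38177/551734018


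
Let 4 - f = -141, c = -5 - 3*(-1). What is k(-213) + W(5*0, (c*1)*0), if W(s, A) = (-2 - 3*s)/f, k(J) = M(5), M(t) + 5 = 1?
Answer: -582/145 ≈ -4.0138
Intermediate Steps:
c = -2 (c = -5 + 3 = -2)
M(t) = -4 (M(t) = -5 + 1 = -4)
f = 145 (f = 4 - 1*(-141) = 4 + 141 = 145)
k(J) = -4
W(s, A) = -2/145 - 3*s/145 (W(s, A) = (-2 - 3*s)/145 = (-2 - 3*s)*(1/145) = -2/145 - 3*s/145)
k(-213) + W(5*0, (c*1)*0) = -4 + (-2/145 - 3*0/29) = -4 + (-2/145 - 3/145*0) = -4 + (-2/145 + 0) = -4 - 2/145 = -582/145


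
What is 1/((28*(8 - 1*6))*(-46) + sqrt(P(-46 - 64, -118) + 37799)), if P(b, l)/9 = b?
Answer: -2576/6598967 - sqrt(36809)/6598967 ≈ -0.00041944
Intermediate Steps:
P(b, l) = 9*b
1/((28*(8 - 1*6))*(-46) + sqrt(P(-46 - 64, -118) + 37799)) = 1/((28*(8 - 1*6))*(-46) + sqrt(9*(-46 - 64) + 37799)) = 1/((28*(8 - 6))*(-46) + sqrt(9*(-110) + 37799)) = 1/((28*2)*(-46) + sqrt(-990 + 37799)) = 1/(56*(-46) + sqrt(36809)) = 1/(-2576 + sqrt(36809))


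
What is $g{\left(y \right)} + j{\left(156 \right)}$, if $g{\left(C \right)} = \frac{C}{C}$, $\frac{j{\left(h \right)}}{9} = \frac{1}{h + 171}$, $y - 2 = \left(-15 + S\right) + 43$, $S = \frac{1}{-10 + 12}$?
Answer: $\frac{112}{109} \approx 1.0275$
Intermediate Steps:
$S = \frac{1}{2} \approx 0.5$
$y = \frac{61}{2}$ ($y = 2 + \left(\left(-15 + \frac{1}{2}\right) + 43\right) = 2 + \left(- \frac{29}{2} + 43\right) = 2 + \frac{57}{2} = \frac{61}{2} \approx 30.5$)
$j{\left(h \right)} = \frac{9}{171 + h}$ ($j{\left(h \right)} = \frac{9}{h + 171} = \frac{9}{171 + h}$)
$g{\left(C \right)} = 1$
$g{\left(y \right)} + j{\left(156 \right)} = 1 + \frac{9}{171 + 156} = 1 + \frac{9}{327} = 1 + 9 \cdot \frac{1}{327} = 1 + \frac{3}{109} = \frac{112}{109}$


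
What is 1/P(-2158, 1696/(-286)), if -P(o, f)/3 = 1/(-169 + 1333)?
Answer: -388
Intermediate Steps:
P(o, f) = -1/388 (P(o, f) = -3/(-169 + 1333) = -3/1164 = -3*1/1164 = -1/388)
1/P(-2158, 1696/(-286)) = 1/(-1/388) = -388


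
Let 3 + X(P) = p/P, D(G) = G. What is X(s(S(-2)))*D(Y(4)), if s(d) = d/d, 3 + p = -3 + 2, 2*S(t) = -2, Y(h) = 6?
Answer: -42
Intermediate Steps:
S(t) = -1 (S(t) = (1/2)*(-2) = -1)
p = -4 (p = -3 + (-3 + 2) = -3 - 1 = -4)
s(d) = 1
X(P) = -3 - 4/P
X(s(S(-2)))*D(Y(4)) = (-3 - 4/1)*6 = (-3 - 4*1)*6 = (-3 - 4)*6 = -7*6 = -42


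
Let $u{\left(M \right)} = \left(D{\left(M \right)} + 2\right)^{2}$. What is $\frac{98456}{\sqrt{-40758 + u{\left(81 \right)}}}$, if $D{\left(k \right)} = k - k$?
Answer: $- \frac{49228 i \sqrt{40754}}{20377} \approx - 487.71 i$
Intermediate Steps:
$D{\left(k \right)} = 0$
$u{\left(M \right)} = 4$ ($u{\left(M \right)} = \left(0 + 2\right)^{2} = 2^{2} = 4$)
$\frac{98456}{\sqrt{-40758 + u{\left(81 \right)}}} = \frac{98456}{\sqrt{-40758 + 4}} = \frac{98456}{\sqrt{-40754}} = \frac{98456}{i \sqrt{40754}} = 98456 \left(- \frac{i \sqrt{40754}}{40754}\right) = - \frac{49228 i \sqrt{40754}}{20377}$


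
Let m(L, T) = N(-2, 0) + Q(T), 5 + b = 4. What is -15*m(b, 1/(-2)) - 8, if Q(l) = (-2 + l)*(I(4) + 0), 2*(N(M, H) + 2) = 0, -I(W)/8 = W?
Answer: -1178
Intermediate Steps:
I(W) = -8*W
b = -1 (b = -5 + 4 = -1)
N(M, H) = -2 (N(M, H) = -2 + (½)*0 = -2 + 0 = -2)
Q(l) = 64 - 32*l (Q(l) = (-2 + l)*(-8*4 + 0) = (-2 + l)*(-32 + 0) = (-2 + l)*(-32) = 64 - 32*l)
m(L, T) = 62 - 32*T (m(L, T) = -2 + (64 - 32*T) = 62 - 32*T)
-15*m(b, 1/(-2)) - 8 = -15*(62 - 32/(-2)) - 8 = -15*(62 - 32*(-½)) - 8 = -15*(62 + 16) - 8 = -15*78 - 8 = -1170 - 8 = -1178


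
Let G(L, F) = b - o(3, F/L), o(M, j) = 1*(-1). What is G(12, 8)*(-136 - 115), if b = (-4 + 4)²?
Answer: -251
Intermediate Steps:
o(M, j) = -1
b = 0 (b = 0² = 0)
G(L, F) = 1 (G(L, F) = 0 - 1*(-1) = 0 + 1 = 1)
G(12, 8)*(-136 - 115) = 1*(-136 - 115) = 1*(-251) = -251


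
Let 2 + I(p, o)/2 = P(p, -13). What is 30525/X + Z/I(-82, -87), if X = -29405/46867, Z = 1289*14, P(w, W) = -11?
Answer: -3772663718/76453 ≈ -49346.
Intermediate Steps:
I(p, o) = -26 (I(p, o) = -4 + 2*(-11) = -4 - 22 = -26)
Z = 18046
X = -29405/46867 (X = -29405*1/46867 = -29405/46867 ≈ -0.62741)
30525/X + Z/I(-82, -87) = 30525/(-29405/46867) + 18046/(-26) = 30525*(-46867/29405) + 18046*(-1/26) = -286123035/5881 - 9023/13 = -3772663718/76453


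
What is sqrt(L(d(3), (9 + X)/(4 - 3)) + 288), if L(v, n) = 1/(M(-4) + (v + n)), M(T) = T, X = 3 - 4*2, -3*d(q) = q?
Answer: sqrt(287) ≈ 16.941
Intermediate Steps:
d(q) = -q/3
X = -5 (X = 3 - 8 = -5)
L(v, n) = 1/(-4 + n + v) (L(v, n) = 1/(-4 + (v + n)) = 1/(-4 + (n + v)) = 1/(-4 + n + v))
sqrt(L(d(3), (9 + X)/(4 - 3)) + 288) = sqrt(1/(-4 + (9 - 5)/(4 - 3) - 1/3*3) + 288) = sqrt(1/(-4 + 4/1 - 1) + 288) = sqrt(1/(-4 + 4*1 - 1) + 288) = sqrt(1/(-4 + 4 - 1) + 288) = sqrt(1/(-1) + 288) = sqrt(-1 + 288) = sqrt(287)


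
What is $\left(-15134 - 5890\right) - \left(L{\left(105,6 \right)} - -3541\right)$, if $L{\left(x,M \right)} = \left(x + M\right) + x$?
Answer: $-24781$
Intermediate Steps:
$L{\left(x,M \right)} = M + 2 x$ ($L{\left(x,M \right)} = \left(M + x\right) + x = M + 2 x$)
$\left(-15134 - 5890\right) - \left(L{\left(105,6 \right)} - -3541\right) = \left(-15134 - 5890\right) - \left(\left(6 + 2 \cdot 105\right) - -3541\right) = \left(-15134 - 5890\right) - \left(\left(6 + 210\right) + 3541\right) = -21024 - \left(216 + 3541\right) = -21024 - 3757 = -24781$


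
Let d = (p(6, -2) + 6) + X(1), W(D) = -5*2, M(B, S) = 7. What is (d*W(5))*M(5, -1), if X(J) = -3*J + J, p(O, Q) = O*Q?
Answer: 560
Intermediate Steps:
W(D) = -10
X(J) = -2*J
d = -8 (d = (6*(-2) + 6) - 2*1 = (-12 + 6) - 2 = -6 - 2 = -8)
(d*W(5))*M(5, -1) = -8*(-10)*7 = 80*7 = 560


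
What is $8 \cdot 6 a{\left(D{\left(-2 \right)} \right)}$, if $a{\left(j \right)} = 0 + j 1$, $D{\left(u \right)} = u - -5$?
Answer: $144$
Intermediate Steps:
$D{\left(u \right)} = 5 + u$ ($D{\left(u \right)} = u + 5 = 5 + u$)
$a{\left(j \right)} = j$ ($a{\left(j \right)} = 0 + j = j$)
$8 \cdot 6 a{\left(D{\left(-2 \right)} \right)} = 8 \cdot 6 \left(5 - 2\right) = 48 \cdot 3 = 144$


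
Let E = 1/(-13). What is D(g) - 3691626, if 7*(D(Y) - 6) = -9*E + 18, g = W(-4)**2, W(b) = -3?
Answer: -335937177/91 ≈ -3.6916e+6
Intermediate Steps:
E = -1/13 ≈ -0.076923
g = 9 (g = (-3)**2 = 9)
D(Y) = 789/91 (D(Y) = 6 + (-9*(-1/13) + 18)/7 = 6 + (9/13 + 18)/7 = 6 + (1/7)*(243/13) = 6 + 243/91 = 789/91)
D(g) - 3691626 = 789/91 - 3691626 = -335937177/91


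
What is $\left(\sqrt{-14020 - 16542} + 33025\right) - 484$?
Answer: $32541 + i \sqrt{30562} \approx 32541.0 + 174.82 i$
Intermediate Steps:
$\left(\sqrt{-14020 - 16542} + 33025\right) - 484 = \left(\sqrt{-30562} + 33025\right) - 484 = \left(i \sqrt{30562} + 33025\right) - 484 = \left(33025 + i \sqrt{30562}\right) - 484 = 32541 + i \sqrt{30562}$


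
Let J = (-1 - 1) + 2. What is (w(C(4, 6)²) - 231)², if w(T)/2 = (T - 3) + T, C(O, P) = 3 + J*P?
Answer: 40401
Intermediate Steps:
J = 0 (J = -2 + 2 = 0)
C(O, P) = 3 (C(O, P) = 3 + 0*P = 3 + 0 = 3)
w(T) = -6 + 4*T (w(T) = 2*((T - 3) + T) = 2*((-3 + T) + T) = 2*(-3 + 2*T) = -6 + 4*T)
(w(C(4, 6)²) - 231)² = ((-6 + 4*3²) - 231)² = ((-6 + 4*9) - 231)² = ((-6 + 36) - 231)² = (30 - 231)² = (-201)² = 40401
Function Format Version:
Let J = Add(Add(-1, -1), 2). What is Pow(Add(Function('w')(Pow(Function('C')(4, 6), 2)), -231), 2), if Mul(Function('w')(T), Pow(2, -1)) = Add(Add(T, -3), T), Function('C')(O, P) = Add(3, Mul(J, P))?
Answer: 40401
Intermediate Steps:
J = 0 (J = Add(-2, 2) = 0)
Function('C')(O, P) = 3 (Function('C')(O, P) = Add(3, Mul(0, P)) = Add(3, 0) = 3)
Function('w')(T) = Add(-6, Mul(4, T)) (Function('w')(T) = Mul(2, Add(Add(T, -3), T)) = Mul(2, Add(Add(-3, T), T)) = Mul(2, Add(-3, Mul(2, T))) = Add(-6, Mul(4, T)))
Pow(Add(Function('w')(Pow(Function('C')(4, 6), 2)), -231), 2) = Pow(Add(Add(-6, Mul(4, Pow(3, 2))), -231), 2) = Pow(Add(Add(-6, Mul(4, 9)), -231), 2) = Pow(Add(Add(-6, 36), -231), 2) = Pow(Add(30, -231), 2) = Pow(-201, 2) = 40401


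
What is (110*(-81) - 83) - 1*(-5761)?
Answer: -3232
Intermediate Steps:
(110*(-81) - 83) - 1*(-5761) = (-8910 - 83) + 5761 = -8993 + 5761 = -3232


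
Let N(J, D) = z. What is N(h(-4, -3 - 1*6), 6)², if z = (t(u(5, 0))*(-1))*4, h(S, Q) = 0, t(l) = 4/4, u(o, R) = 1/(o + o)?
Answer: 16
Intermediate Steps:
u(o, R) = 1/(2*o)
t(l) = 1 (t(l) = 4*(¼) = 1)
z = -4 (z = (1*(-1))*4 = -1*4 = -4)
N(J, D) = -4
N(h(-4, -3 - 1*6), 6)² = (-4)² = 16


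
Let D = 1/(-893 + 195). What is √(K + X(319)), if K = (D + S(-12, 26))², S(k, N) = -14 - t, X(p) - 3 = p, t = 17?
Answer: √625126009/698 ≈ 35.820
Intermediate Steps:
D = -1/698 (D = 1/(-698) = -1/698 ≈ -0.0014327)
X(p) = 3 + p
S(k, N) = -31 (S(k, N) = -14 - 1*17 = -14 - 17 = -31)
K = 468246321/487204 (K = (-1/698 - 31)² = (-21639/698)² = 468246321/487204 ≈ 961.09)
√(K + X(319)) = √(468246321/487204 + (3 + 319)) = √(468246321/487204 + 322) = √(625126009/487204) = √625126009/698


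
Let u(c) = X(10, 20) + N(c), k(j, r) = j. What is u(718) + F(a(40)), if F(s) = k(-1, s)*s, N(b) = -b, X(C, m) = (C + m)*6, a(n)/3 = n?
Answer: -658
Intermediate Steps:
a(n) = 3*n
X(C, m) = 6*C + 6*m
F(s) = -s
u(c) = 180 - c (u(c) = (6*10 + 6*20) - c = (60 + 120) - c = 180 - c)
u(718) + F(a(40)) = (180 - 1*718) - 3*40 = (180 - 718) - 1*120 = -538 - 120 = -658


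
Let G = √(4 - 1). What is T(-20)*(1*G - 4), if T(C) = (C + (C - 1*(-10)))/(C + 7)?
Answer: -120/13 + 30*√3/13 ≈ -5.2337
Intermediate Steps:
T(C) = (10 + 2*C)/(7 + C) (T(C) = (C + (C + 10))/(7 + C) = (C + (10 + C))/(7 + C) = (10 + 2*C)/(7 + C))
G = √3 ≈ 1.7320
T(-20)*(1*G - 4) = (2*(5 - 20)/(7 - 20))*(1*√3 - 4) = (2*(-15)/(-13))*(√3 - 4) = (2*(-1/13)*(-15))*(-4 + √3) = 30*(-4 + √3)/13 = -120/13 + 30*√3/13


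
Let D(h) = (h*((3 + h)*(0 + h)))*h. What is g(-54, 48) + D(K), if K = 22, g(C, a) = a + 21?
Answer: 266269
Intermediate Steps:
g(C, a) = 21 + a
D(h) = h³*(3 + h) (D(h) = (h*((3 + h)*h))*h = (h*(h*(3 + h)))*h = (h²*(3 + h))*h = h³*(3 + h))
g(-54, 48) + D(K) = (21 + 48) + 22³*(3 + 22) = 69 + 10648*25 = 69 + 266200 = 266269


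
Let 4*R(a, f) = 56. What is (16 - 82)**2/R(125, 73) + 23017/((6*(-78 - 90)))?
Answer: 290615/1008 ≈ 288.31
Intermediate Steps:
R(a, f) = 14 (R(a, f) = (1/4)*56 = 14)
(16 - 82)**2/R(125, 73) + 23017/((6*(-78 - 90))) = (16 - 82)**2/14 + 23017/((6*(-78 - 90))) = (-66)**2*(1/14) + 23017/((6*(-168))) = 4356*(1/14) + 23017/(-1008) = 2178/7 + 23017*(-1/1008) = 2178/7 - 23017/1008 = 290615/1008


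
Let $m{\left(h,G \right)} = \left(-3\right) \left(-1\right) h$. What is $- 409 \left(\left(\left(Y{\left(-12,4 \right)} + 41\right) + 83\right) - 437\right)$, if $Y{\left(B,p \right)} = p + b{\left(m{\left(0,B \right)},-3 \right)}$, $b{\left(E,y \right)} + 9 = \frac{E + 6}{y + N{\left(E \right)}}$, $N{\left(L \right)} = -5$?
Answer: $\frac{521475}{4} \approx 1.3037 \cdot 10^{5}$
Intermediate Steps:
$m{\left(h,G \right)} = 3 h$
$b{\left(E,y \right)} = -9 + \frac{6 + E}{-5 + y}$ ($b{\left(E,y \right)} = -9 + \frac{E + 6}{y - 5} = -9 + \frac{6 + E}{-5 + y}$)
$Y{\left(B,p \right)} = - \frac{39}{4} + p$ ($Y{\left(B,p \right)} = p + \frac{51 + 3 \cdot 0 - -27}{-5 - 3} = p + \frac{51 + 0 + 27}{-8} = p - \frac{39}{4} = - \frac{39}{4} + p$)
$- 409 \left(\left(\left(Y{\left(-12,4 \right)} + 41\right) + 83\right) - 437\right) = - 409 \left(\left(\left(\left(- \frac{39}{4} + 4\right) + 41\right) + 83\right) - 437\right) = - 409 \left(\left(\left(- \frac{23}{4} + 41\right) + 83\right) - 437\right) = - 409 \left(\left(\frac{141}{4} + 83\right) - 437\right) = - 409 \left(\frac{473}{4} - 437\right) = \left(-409\right) \left(- \frac{1275}{4}\right) = \frac{521475}{4}$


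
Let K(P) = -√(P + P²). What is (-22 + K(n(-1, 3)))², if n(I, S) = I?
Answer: 484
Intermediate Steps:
(-22 + K(n(-1, 3)))² = (-22 - √(-(1 - 1)))² = (-22 - √(-1*0))² = (-22 - √0)² = (-22 - 1*0)² = (-22 + 0)² = (-22)² = 484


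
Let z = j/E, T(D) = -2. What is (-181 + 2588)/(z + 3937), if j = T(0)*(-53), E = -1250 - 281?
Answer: 3685117/6027441 ≈ 0.61139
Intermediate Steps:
E = -1531
j = 106 (j = -2*(-53) = 106)
z = -106/1531 (z = 106/(-1531) = 106*(-1/1531) = -106/1531 ≈ -0.069236)
(-181 + 2588)/(z + 3937) = (-181 + 2588)/(-106/1531 + 3937) = 2407/(6027441/1531) = 2407*(1531/6027441) = 3685117/6027441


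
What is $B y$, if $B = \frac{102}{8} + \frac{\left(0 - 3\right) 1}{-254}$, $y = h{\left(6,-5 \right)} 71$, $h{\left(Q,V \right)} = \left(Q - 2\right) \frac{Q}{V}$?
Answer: $- \frac{2761758}{635} \approx -4349.2$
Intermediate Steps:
$h{\left(Q,V \right)} = \frac{Q \left(-2 + Q\right)}{V}$ ($h{\left(Q,V \right)} = \left(-2 + Q\right) \frac{Q}{V} = \frac{Q \left(-2 + Q\right)}{V}$)
$y = - \frac{1704}{5}$ ($y = \frac{6 \left(-2 + 6\right)}{-5} \cdot 71 = 6 \left(- \frac{1}{5}\right) 4 \cdot 71 = \left(- \frac{24}{5}\right) 71 = - \frac{1704}{5} \approx -340.8$)
$B = \frac{6483}{508}$ ($B = 102 \cdot \frac{1}{8} + \left(-3\right) 1 \left(- \frac{1}{254}\right) = \frac{51}{4} - - \frac{3}{254} = \frac{51}{4} + \frac{3}{254} = \frac{6483}{508} \approx 12.762$)
$B y = \frac{6483}{508} \left(- \frac{1704}{5}\right) = - \frac{2761758}{635}$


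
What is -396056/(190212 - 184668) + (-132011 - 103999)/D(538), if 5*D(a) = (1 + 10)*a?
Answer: -50488958/186417 ≈ -270.84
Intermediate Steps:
D(a) = 11*a/5 (D(a) = ((1 + 10)*a)/5 = (11*a)/5 = 11*a/5)
-396056/(190212 - 184668) + (-132011 - 103999)/D(538) = -396056/(190212 - 184668) + (-132011 - 103999)/(((11/5)*538)) = -396056/5544 - 236010/5918/5 = -396056*1/5544 - 236010*5/5918 = -49507/693 - 590025/2959 = -50488958/186417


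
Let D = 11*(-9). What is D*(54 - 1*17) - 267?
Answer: -3930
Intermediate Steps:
D = -99
D*(54 - 1*17) - 267 = -99*(54 - 1*17) - 267 = -99*(54 - 17) - 267 = -99*37 - 267 = -3663 - 267 = -3930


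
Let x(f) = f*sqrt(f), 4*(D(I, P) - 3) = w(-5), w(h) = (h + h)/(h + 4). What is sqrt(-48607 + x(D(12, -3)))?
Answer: sqrt(-194428 + 11*sqrt(22))/2 ≈ 220.44*I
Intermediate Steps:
w(h) = 2*h/(4 + h) (w(h) = (2*h)/(4 + h) = 2*h/(4 + h))
D(I, P) = 11/2 (D(I, P) = 3 + (2*(-5)/(4 - 5))/4 = 3 + (2*(-5)/(-1))/4 = 3 + (2*(-5)*(-1))/4 = 3 + (1/4)*10 = 3 + 5/2 = 11/2)
x(f) = f**(3/2)
sqrt(-48607 + x(D(12, -3))) = sqrt(-48607 + (11/2)**(3/2)) = sqrt(-48607 + 11*sqrt(22)/4)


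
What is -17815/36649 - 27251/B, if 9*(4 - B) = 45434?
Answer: 8179731721/1663791302 ≈ 4.9163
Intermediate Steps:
B = -45398/9 (B = 4 - 1/9*45434 = 4 - 45434/9 = -45398/9 ≈ -5044.2)
-17815/36649 - 27251/B = -17815/36649 - 27251/(-45398/9) = -17815*1/36649 - 27251*(-9/45398) = -17815/36649 + 245259/45398 = 8179731721/1663791302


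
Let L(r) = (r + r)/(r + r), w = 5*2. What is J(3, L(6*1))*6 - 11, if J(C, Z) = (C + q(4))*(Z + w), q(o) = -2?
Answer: 55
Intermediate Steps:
w = 10
L(r) = 1 (L(r) = (2*r)/((2*r)) = (2*r)*(1/(2*r)) = 1)
J(C, Z) = (-2 + C)*(10 + Z) (J(C, Z) = (C - 2)*(Z + 10) = (-2 + C)*(10 + Z))
J(3, L(6*1))*6 - 11 = (-20 - 2*1 + 10*3 + 3*1)*6 - 11 = (-20 - 2 + 30 + 3)*6 - 11 = 11*6 - 11 = 66 - 11 = 55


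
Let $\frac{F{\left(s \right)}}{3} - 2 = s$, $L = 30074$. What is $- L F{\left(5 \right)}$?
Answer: $-631554$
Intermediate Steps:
$F{\left(s \right)} = 6 + 3 s$
$- L F{\left(5 \right)} = - 30074 \left(6 + 3 \cdot 5\right) = - 30074 \left(6 + 15\right) = - 30074 \cdot 21 = \left(-1\right) 631554 = -631554$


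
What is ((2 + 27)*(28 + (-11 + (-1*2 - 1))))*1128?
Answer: 457968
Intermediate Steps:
((2 + 27)*(28 + (-11 + (-1*2 - 1))))*1128 = (29*(28 + (-11 + (-2 - 1))))*1128 = (29*(28 + (-11 - 3)))*1128 = (29*(28 - 14))*1128 = (29*14)*1128 = 406*1128 = 457968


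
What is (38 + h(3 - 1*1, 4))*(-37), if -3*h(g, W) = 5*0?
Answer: -1406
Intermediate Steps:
h(g, W) = 0 (h(g, W) = -5*0/3 = -⅓*0 = 0)
(38 + h(3 - 1*1, 4))*(-37) = (38 + 0)*(-37) = 38*(-37) = -1406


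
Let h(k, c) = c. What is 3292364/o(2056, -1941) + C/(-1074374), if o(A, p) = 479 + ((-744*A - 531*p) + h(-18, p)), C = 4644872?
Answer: -2930889848448/268837920085 ≈ -10.902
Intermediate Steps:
o(A, p) = 479 - 744*A - 530*p (o(A, p) = 479 + ((-744*A - 531*p) + p) = 479 + (-744*A - 530*p) = 479 - 744*A - 530*p)
3292364/o(2056, -1941) + C/(-1074374) = 3292364/(479 - 744*2056 - 530*(-1941)) + 4644872/(-1074374) = 3292364/(479 - 1529664 + 1028730) + 4644872*(-1/1074374) = 3292364/(-500455) - 2322436/537187 = 3292364*(-1/500455) - 2322436/537187 = -3292364/500455 - 2322436/537187 = -2930889848448/268837920085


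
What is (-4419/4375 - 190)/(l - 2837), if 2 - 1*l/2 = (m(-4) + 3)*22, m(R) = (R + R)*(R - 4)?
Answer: 835669/25291875 ≈ 0.033041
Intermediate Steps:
m(R) = 2*R*(-4 + R) (m(R) = (2*R)*(-4 + R) = 2*R*(-4 + R))
l = -2944 (l = 4 - 2*(2*(-4)*(-4 - 4) + 3)*22 = 4 - 2*(2*(-4)*(-8) + 3)*22 = 4 - 2*(64 + 3)*22 = 4 - 134*22 = 4 - 2*1474 = 4 - 2948 = -2944)
(-4419/4375 - 190)/(l - 2837) = (-4419/4375 - 190)/(-2944 - 2837) = (-4419*1/4375 - 190)/(-5781) = (-4419/4375 - 190)*(-1/5781) = -835669/4375*(-1/5781) = 835669/25291875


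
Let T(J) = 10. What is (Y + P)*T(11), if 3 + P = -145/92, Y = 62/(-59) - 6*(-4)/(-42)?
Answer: -1177565/18998 ≈ -61.984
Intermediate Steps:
Y = -670/413 (Y = 62*(-1/59) + 24*(-1/42) = -62/59 - 4/7 = -670/413 ≈ -1.6223)
P = -421/92 (P = -3 - 145/92 = -421/92 ≈ -4.5761)
(Y + P)*T(11) = (-670/413 - 421/92)*10 = -235513/37996*10 = -1177565/18998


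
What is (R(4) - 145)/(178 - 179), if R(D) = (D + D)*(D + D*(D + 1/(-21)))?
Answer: -283/21 ≈ -13.476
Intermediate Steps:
R(D) = 2*D*(D + D*(-1/21 + D)) (R(D) = (2*D)*(D + D*(D - 1/21)) = (2*D)*(D + D*(-1/21 + D)) = 2*D*(D + D*(-1/21 + D)))
(R(4) - 145)/(178 - 179) = (4**2*(40/21 + 2*4) - 145)/(178 - 179) = (16*(40/21 + 8) - 145)/(-1) = (16*(208/21) - 145)*(-1) = (3328/21 - 145)*(-1) = (283/21)*(-1) = -283/21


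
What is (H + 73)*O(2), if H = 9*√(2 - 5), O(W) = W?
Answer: 146 + 18*I*√3 ≈ 146.0 + 31.177*I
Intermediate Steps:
H = 9*I*√3 (H = 9*√(-3) = 9*(I*√3) = 9*I*√3 ≈ 15.588*I)
(H + 73)*O(2) = (9*I*√3 + 73)*2 = (73 + 9*I*√3)*2 = 146 + 18*I*√3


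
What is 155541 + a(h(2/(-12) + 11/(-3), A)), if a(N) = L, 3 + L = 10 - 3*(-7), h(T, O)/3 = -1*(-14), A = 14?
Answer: 155569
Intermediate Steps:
h(T, O) = 42 (h(T, O) = 3*(-1*(-14)) = 3*14 = 42)
L = 28 (L = -3 + (10 - 3*(-7)) = -3 + (10 + 21) = -3 + 31 = 28)
a(N) = 28
155541 + a(h(2/(-12) + 11/(-3), A)) = 155541 + 28 = 155569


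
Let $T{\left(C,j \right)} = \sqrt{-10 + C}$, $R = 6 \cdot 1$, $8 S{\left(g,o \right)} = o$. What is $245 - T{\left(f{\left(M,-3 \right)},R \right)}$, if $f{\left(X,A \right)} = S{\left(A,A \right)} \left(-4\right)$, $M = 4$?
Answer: $245 - \frac{i \sqrt{34}}{2} \approx 245.0 - 2.9155 i$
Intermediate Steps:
$S{\left(g,o \right)} = \frac{o}{8}$
$R = 6$
$f{\left(X,A \right)} = - \frac{A}{2}$ ($f{\left(X,A \right)} = \frac{A}{8} \left(-4\right) = - \frac{A}{2}$)
$245 - T{\left(f{\left(M,-3 \right)},R \right)} = 245 - \sqrt{-10 - - \frac{3}{2}} = 245 - \sqrt{-10 + \frac{3}{2}} = 245 - \sqrt{- \frac{17}{2}} = 245 - \frac{i \sqrt{34}}{2}$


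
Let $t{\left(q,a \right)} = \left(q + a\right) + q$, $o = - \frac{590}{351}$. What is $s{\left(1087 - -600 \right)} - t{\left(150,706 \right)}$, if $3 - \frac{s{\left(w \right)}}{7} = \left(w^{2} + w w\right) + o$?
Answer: $- \frac{13985433271}{351} \approx -3.9845 \cdot 10^{7}$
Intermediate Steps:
$o = - \frac{590}{351}$ ($o = \left(-590\right) \frac{1}{351} = - \frac{590}{351} \approx -1.6809$)
$t{\left(q,a \right)} = a + 2 q$ ($t{\left(q,a \right)} = \left(a + q\right) + q = a + 2 q$)
$s{\left(w \right)} = \frac{11501}{351} - 14 w^{2}$ ($s{\left(w \right)} = 21 - 7 \left(\left(w^{2} + w w\right) - \frac{590}{351}\right) = 21 - 7 \left(\left(w^{2} + w^{2}\right) - \frac{590}{351}\right) = 21 - 7 \left(2 w^{2} - \frac{590}{351}\right) = 21 - 7 \left(- \frac{590}{351} + 2 w^{2}\right) = 21 - \left(- \frac{4130}{351} + 14 w^{2}\right) = \frac{11501}{351} - 14 w^{2}$)
$s{\left(1087 - -600 \right)} - t{\left(150,706 \right)} = \left(\frac{11501}{351} - 14 \left(1087 - -600\right)^{2}\right) - \left(706 + 2 \cdot 150\right) = \left(\frac{11501}{351} - 14 \left(1087 + 600\right)^{2}\right) - \left(706 + 300\right) = \left(\frac{11501}{351} - 14 \cdot 1687^{2}\right) - 1006 = \left(\frac{11501}{351} - 39843566\right) - 1006 = - \frac{13985080165}{351} - 1006 = - \frac{13985433271}{351}$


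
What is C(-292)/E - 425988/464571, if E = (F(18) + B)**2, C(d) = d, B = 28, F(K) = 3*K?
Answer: -2032519/2116379 ≈ -0.96038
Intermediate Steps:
E = 6724 (E = (3*18 + 28)**2 = (54 + 28)**2 = 82**2 = 6724)
C(-292)/E - 425988/464571 = -292/6724 - 425988/464571 = -292*1/6724 - 425988*1/464571 = -73/1681 - 47332/51619 = -2032519/2116379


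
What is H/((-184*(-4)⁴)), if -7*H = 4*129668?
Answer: 4631/2944 ≈ 1.5730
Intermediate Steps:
H = -74096 (H = -4*129668/7 = -⅐*518672 = -74096)
H/((-184*(-4)⁴)) = -74096/((-184*(-4)⁴)) = -74096/((-184*256)) = -74096/(-47104) = -74096*(-1/47104) = 4631/2944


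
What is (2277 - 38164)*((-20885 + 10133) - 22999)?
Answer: 1211222137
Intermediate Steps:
(2277 - 38164)*((-20885 + 10133) - 22999) = -35887*(-10752 - 22999) = -35887*(-33751) = 1211222137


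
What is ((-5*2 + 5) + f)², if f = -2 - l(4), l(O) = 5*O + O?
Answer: 961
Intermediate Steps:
l(O) = 6*O
f = -26 (f = -2 - 6*4 = -2 - 1*24 = -2 - 24 = -26)
((-5*2 + 5) + f)² = ((-5*2 + 5) - 26)² = ((-10 + 5) - 26)² = (-5 - 26)² = (-31)² = 961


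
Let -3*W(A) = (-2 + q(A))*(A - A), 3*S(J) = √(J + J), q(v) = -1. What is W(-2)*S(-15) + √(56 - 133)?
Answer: I*√77 ≈ 8.775*I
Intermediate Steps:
S(J) = √2*√J/3 (S(J) = √(J + J)/3 = √(2*J)/3 = (√2*√J)/3 = √2*√J/3)
W(A) = 0 (W(A) = -(-2 - 1)*(A - A)/3 = -(-1)*0 = -⅓*0 = 0)
W(-2)*S(-15) + √(56 - 133) = 0*(√2*√(-15)/3) + √(56 - 133) = 0*(√2*(I*√15)/3) + √(-77) = 0*(I*√30/3) + I*√77 = 0 + I*√77 = I*√77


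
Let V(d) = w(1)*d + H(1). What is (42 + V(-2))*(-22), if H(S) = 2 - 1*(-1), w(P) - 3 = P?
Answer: -814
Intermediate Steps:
w(P) = 3 + P
H(S) = 3 (H(S) = 2 + 1 = 3)
V(d) = 3 + 4*d (V(d) = (3 + 1)*d + 3 = 4*d + 3 = 3 + 4*d)
(42 + V(-2))*(-22) = (42 + (3 + 4*(-2)))*(-22) = (42 + (3 - 8))*(-22) = (42 - 5)*(-22) = 37*(-22) = -814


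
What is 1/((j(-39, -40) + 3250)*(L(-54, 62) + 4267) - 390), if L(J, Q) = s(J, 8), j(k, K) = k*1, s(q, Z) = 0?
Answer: 1/13700947 ≈ 7.2988e-8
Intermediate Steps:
j(k, K) = k
L(J, Q) = 0
1/((j(-39, -40) + 3250)*(L(-54, 62) + 4267) - 390) = 1/((-39 + 3250)*(0 + 4267) - 390) = 1/(3211*4267 - 390) = 1/(13701337 - 390) = 1/13700947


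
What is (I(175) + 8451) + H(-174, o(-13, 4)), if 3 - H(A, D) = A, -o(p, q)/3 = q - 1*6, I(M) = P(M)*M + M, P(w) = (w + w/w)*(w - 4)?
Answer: 5275603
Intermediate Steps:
P(w) = (1 + w)*(-4 + w) (P(w) = (w + 1)*(-4 + w) = (1 + w)*(-4 + w))
I(M) = M + M*(-4 + M**2 - 3*M) (I(M) = (-4 + M**2 - 3*M)*M + M = M*(-4 + M**2 - 3*M) + M = M + M*(-4 + M**2 - 3*M))
o(p, q) = 18 - 3*q (o(p, q) = -3*(q - 1*6) = -3*(q - 6) = -3*(-6 + q) = 18 - 3*q)
H(A, D) = 3 - A
(I(175) + 8451) + H(-174, o(-13, 4)) = (175*(-3 + 175**2 - 3*175) + 8451) + (3 - 1*(-174)) = (175*(-3 + 30625 - 525) + 8451) + (3 + 174) = (175*30097 + 8451) + 177 = (5266975 + 8451) + 177 = 5275426 + 177 = 5275603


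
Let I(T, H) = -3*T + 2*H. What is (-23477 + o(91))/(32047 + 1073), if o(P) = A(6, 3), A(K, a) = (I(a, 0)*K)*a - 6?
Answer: -4729/6624 ≈ -0.71392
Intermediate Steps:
A(K, a) = -6 - 3*K*a² (A(K, a) = ((-3*a + 2*0)*K)*a - 6 = ((-3*a + 0)*K)*a - 6 = ((-3*a)*K)*a - 6 = (-3*K*a)*a - 6 = -3*K*a² - 6 = -6 - 3*K*a²)
o(P) = -168 (o(P) = -6 - 3*6*3² = -6 - 3*6*9 = -6 - 162 = -168)
(-23477 + o(91))/(32047 + 1073) = (-23477 - 168)/(32047 + 1073) = -23645/33120 = -23645*1/33120 = -4729/6624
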